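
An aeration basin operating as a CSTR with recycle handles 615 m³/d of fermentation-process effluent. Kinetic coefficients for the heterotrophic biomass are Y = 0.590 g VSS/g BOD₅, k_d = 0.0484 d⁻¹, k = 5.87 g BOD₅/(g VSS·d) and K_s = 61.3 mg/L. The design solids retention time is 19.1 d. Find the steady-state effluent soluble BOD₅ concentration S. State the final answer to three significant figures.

Effluent substrate depends only on kinetics and SRT: S = K_s(1 + k_d θ_c) / [θ_c(Yk − k_d) − 1] = 61.3 × (1 + 0.0484 × 19.1) / [19.1 × (0.590 × 5.87 − 0.0484) − 1] = 118.0 / 64.22 = 1.837 mg/L.

S ≈ 1.84 mg/L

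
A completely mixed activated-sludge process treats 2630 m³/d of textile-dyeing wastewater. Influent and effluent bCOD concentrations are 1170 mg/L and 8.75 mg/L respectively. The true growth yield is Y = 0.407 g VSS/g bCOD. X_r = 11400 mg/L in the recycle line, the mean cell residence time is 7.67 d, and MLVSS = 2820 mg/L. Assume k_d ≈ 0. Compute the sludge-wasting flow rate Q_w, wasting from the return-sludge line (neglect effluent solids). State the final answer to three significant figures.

V·X = Y·Q·ΔS·θ_c gives V = 0.407 × 2630 × (1170 − 8.75) × 7.67 / 2820 = 3381 m³.
θ_c = V·X/(Q_w·X_r) when wasting from the recycle, so Q_w = V·X/(θ_c·X_r) = 3381 × 2820 / (7.67 × 11400) = 109.0 m³/d.

Q_w ≈ 109 m³/d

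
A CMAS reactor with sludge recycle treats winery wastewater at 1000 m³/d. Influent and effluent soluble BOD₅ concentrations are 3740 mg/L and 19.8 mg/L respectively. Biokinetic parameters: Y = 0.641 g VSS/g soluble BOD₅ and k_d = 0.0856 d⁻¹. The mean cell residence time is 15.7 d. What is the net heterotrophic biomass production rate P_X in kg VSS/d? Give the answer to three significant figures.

Correct the yield for decay: Y_obs = Y/(1 + k_d θ_c) = 0.641 / (1 + 0.0856 × 15.7) = 0.641 / 2.344 = 0.2735.
ΔS = 3740 − 19.8 = 3720 mg/L, so the substrate removal rate is 1000 × 3720/1000 = 3720 kg soluble BOD₅/d.
P_X = Y_obs · Q(S₀ − S) = 0.2735 × 3720 = 1017 kg VSS/d.

P_X ≈ 1020 kg VSS/d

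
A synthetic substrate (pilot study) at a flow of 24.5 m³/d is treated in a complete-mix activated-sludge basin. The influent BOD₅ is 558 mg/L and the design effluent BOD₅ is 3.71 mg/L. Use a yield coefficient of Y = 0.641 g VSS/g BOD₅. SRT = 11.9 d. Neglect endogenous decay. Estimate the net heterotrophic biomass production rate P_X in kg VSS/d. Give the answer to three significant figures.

P_X ≈ 8.70 kg VSS/d

With endogenous decay neglected, the observed yield equals the true yield: Y_obs = Y = 0.641 g VSS/g BOD₅.
ΔS = 558 − 3.71 = 554.3 mg/L, so the substrate removal rate is 24.5 × 554.3/1000 = 13.58 kg BOD₅/d.
So the net sludge growth is P_X = 0.6410 × 13.58 = 8.705 kg VSS/d.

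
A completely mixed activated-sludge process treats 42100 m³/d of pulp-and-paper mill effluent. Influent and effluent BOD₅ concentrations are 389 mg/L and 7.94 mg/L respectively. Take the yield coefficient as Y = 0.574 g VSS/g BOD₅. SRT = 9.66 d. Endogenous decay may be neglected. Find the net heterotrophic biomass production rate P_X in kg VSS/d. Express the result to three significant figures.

P_X ≈ 9210 kg VSS/d

Since k_d ≈ 0, Y_obs = Y = 0.574 g VSS/g BOD₅.
Q·(S₀ − S) = 42100 × (389 − 7.94) × 10⁻³ = 16043 kg/d removed.
P_X = Y_obs · Q(S₀ − S) = 0.5740 × 16043 = 9208 kg VSS/d.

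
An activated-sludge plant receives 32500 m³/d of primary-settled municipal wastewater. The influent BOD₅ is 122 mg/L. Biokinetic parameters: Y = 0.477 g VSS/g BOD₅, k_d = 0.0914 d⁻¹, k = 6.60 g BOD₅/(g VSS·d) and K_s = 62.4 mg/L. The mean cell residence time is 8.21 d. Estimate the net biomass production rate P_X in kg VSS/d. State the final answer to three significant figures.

From the Monod/SRT balance for a CMAS, S = K_s·(1+k_d θ_c)/[θ_c·(Y k − k_d) − 1] = 62.4 × (1 + 0.0914 × 8.21) / [8.21 × (0.477 × 6.60 − 0.0914) − 1] = 109.2 / 24.10 = 4.533 mg/L.
Observed yield with endogenous decay: Y_obs = Y / (1 + k_d·θ_c) = 0.477 / (1 + 0.0914 × 8.21) = 0.477 / 1.750 = 0.2725 g VSS/g BOD₅.
ΔS = 122 − 4.53 = 117.5 mg/L, so the substrate removal rate is 32500 × 117.5/1000 = 3818 kg BOD₅/d.
Biomass produced: P_X = Y_obs·Q·ΔS = 0.2725 × 3818 ≈ 1040 kg VSS/d.

P_X ≈ 1040 kg VSS/d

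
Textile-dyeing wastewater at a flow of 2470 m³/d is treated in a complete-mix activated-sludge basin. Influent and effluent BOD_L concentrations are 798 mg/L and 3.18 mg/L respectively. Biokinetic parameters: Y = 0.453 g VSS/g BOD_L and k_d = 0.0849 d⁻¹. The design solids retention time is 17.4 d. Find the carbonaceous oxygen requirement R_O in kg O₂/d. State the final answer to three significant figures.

Observed yield with endogenous decay: Y_obs = Y / (1 + k_d·θ_c) = 0.453 / (1 + 0.0849 × 17.4) = 0.453 / 2.477 = 0.1829 g VSS/g BOD_L.
ΔS = 798 − 3.18 = 794.8 mg/L, so the substrate removal rate is 2470 × 794.8/1000 = 1963 kg BOD_L/d.
Biomass synthesised: P_X = Y_obs × 1963 = 359.0 kg VSS/d.
Carbonaceous O₂ demand = substrate oxidised − cell-mass equivalent = 1963 − 1.42 × 359.0 = 1453 kg O₂/d.

R_O ≈ 1450 kg O₂/d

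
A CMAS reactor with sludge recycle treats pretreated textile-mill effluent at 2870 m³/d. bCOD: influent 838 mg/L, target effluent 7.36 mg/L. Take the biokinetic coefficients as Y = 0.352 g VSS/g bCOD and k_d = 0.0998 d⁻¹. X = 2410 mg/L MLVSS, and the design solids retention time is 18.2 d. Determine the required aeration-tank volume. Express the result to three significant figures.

Rearranging the biomass balance for a CMAS with decay, V = Y·Q·ΔS·θ_c / [X·(1+k_d θ_c)] = 0.352 × 2870 × (838 − 7.36) × 18.2 / [2410 × (1 + 0.0998 × 18.2)] = 1.53×10^7 / 6787 = 2250 m³.

V ≈ 2250 m³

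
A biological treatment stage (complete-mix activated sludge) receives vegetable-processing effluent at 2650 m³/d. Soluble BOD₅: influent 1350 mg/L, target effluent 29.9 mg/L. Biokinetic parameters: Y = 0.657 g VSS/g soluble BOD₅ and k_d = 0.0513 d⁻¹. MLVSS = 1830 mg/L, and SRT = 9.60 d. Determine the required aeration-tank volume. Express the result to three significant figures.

Rearranging the biomass balance for a CMAS with decay, V = Y·Q·ΔS·θ_c / [X·(1+k_d θ_c)] = 0.657 × 2650 × (1350 − 29.9) × 9.60 / [1830 × (1 + 0.0513 × 9.60)] = 2.21×10^7 / 2731 = 8078 m³.

V ≈ 8080 m³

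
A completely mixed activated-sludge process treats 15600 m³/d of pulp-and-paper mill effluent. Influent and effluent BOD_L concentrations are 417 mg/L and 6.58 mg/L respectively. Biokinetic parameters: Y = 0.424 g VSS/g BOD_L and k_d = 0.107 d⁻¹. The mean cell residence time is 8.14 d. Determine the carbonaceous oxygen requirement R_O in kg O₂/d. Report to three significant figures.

R_O ≈ 4340 kg O₂/d

Y_obs = Y / (1 + k_d θ_c) = 0.424 / (1 + 0.107 × 8.14) = 0.424 / 1.871 = 0.2266.
Q·(S₀ − S) = 15600 × (417 − 6.58) × 10⁻³ = 6403 kg/d removed.
Net sludge production P_X = 0.2266 × 6403 = 1451 kg VSS/d.
Carbonaceous O₂ demand = substrate oxidised − cell-mass equivalent = 6403 − 1.42 × 1451 = 4342 kg O₂/d.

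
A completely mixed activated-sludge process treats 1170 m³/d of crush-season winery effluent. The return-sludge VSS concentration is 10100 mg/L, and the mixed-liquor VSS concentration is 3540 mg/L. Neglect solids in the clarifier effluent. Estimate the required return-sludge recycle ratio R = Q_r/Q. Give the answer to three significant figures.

Mass balance around the secondary clarifier (neglecting effluent solids): R = X / (X_r − X) = 3540 / (10100 − 3540) = 0.5396.

R ≈ 0.540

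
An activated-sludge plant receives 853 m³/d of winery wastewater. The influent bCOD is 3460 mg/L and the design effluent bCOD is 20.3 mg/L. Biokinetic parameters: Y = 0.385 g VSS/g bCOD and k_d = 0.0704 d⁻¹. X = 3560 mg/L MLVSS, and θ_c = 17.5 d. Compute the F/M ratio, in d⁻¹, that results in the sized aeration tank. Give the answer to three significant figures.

F/M ≈ 0.333 d⁻¹

Rearranging the biomass balance for a CMAS with decay, V = Y·Q·ΔS·θ_c / [X·(1+k_d θ_c)] = 0.385 × 853 × (3460 − 20.3) × 17.5 / [3560 × (1 + 0.0704 × 17.5)] = 1.98×10^7 / 7946 = 2488 m³.
F/M = Q·S₀ / (V·X) = 853 × 3460 / (2488 × 3560) = 0.3332 g bCOD·(g VSS·d)⁻¹.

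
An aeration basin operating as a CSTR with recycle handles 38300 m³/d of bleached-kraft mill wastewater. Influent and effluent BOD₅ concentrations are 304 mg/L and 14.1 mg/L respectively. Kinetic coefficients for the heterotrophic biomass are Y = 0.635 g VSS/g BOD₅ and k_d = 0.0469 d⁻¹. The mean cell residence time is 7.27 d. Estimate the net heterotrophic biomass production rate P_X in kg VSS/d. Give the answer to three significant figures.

P_X ≈ 5260 kg VSS/d

The observed yield is Y_obs = Y/(1 + k_d·θ_c) = 0.635 / (1 + 0.0469 × 7.27) = 0.635 / 1.341 = 0.4735 g VSS per g BOD₅ removed.
ΔS = 304 − 14.1 = 289.9 mg/L, so the substrate removal rate is 38300 × 289.9/1000 = 11103 kg BOD₅/d.
Net biomass production P_X = Y_obs × Q·(S₀ − S) = 0.4735 × 11103 = 5258 kg VSS/d.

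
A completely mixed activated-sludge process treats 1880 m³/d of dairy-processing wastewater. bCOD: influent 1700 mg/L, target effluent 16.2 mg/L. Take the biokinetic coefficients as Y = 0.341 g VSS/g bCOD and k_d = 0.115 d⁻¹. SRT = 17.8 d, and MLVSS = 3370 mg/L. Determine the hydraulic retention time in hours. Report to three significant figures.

Steady-state biomass mass balance: V·X·(1 + k_d·θ_c) = Y·Q·(S₀ − S)·θ_c, so V = 0.341 × 1880 × (1700 − 16.2) × 17.8 / [3370 × (1 + 0.115 × 17.8)] = 1.92×10^7 / 10268 = 1871 m³.
τ = V/Q = 1871/1880 = 0.9953 d, or 23.89 h.

τ ≈ 23.9 h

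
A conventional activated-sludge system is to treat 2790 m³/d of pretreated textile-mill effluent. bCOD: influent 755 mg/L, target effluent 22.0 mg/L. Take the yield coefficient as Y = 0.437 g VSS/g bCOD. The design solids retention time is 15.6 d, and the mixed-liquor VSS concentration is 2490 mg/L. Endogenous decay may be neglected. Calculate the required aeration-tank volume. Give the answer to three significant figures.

V ≈ 5600 m³

Biomass mass balance (decay neglected): V·X = Y·Q·(S₀ − S)·θ_c, so V = 0.437 × 2790 × (755 − 22.0) × 15.6 / 2490 = 5599 m³.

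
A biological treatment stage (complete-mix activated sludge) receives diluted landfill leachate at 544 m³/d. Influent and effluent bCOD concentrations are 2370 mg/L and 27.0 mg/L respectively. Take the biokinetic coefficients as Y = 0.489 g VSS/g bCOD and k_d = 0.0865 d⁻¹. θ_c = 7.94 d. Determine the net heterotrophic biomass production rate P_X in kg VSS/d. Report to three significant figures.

Y_obs = Y / (1 + k_d θ_c) = 0.489 / (1 + 0.0865 × 7.94) = 0.489 / 1.687 = 0.2899.
Mass of bCOD removed per day: Q(S₀ − S) = 544 × 2343 g/m³ = 1275 kg/d.
Biomass produced: P_X = Y_obs·Q·ΔS = 0.2899 × 1275 ≈ 369.5 kg VSS/d.

P_X ≈ 369 kg VSS/d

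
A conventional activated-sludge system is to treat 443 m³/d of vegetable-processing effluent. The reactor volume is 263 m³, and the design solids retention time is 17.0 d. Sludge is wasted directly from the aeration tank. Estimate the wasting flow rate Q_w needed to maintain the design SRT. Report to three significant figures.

Q_w ≈ 15.5 m³/d

For wasting at MLVSS concentration, Q_w = V/θ_c = 263.0/17.0 = 15.47 m³/d.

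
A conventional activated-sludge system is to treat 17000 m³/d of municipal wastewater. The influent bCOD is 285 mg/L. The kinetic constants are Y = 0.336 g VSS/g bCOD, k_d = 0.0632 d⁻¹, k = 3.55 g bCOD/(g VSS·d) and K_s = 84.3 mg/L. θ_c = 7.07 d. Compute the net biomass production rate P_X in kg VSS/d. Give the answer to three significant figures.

P_X ≈ 1060 kg VSS/d

For a completely mixed reactor with recycle the Lawrence–McCarty relation gives S = K_s·(1 + k_d·θ_c) / [θ_c·(Y·k − k_d) − 1] = 84.3 × (1 + 0.0632 × 7.07) / [7.07 × (0.336 × 3.55 − 0.0632) − 1] = 122.0 / 6.986 = 17.46 mg/L.
Y_obs = Y / (1 + k_d θ_c) = 0.336 / (1 + 0.0632 × 7.07) = 0.336 / 1.447 = 0.2322.
Substrate removed = Q·(S₀ − S) = 17000 m³/d × (285 − 17.5) g/m³ = 4.55×10^6 g/d = 4548 kg/d.
Net biomass production P_X = Y_obs × Q·(S₀ − S) = 0.2322 × 4548 = 1056 kg VSS/d.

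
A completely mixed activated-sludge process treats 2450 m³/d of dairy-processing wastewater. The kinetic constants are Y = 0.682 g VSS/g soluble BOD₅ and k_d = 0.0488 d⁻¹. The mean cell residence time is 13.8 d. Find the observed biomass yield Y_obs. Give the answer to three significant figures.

Correct the yield for decay: Y_obs = Y/(1 + k_d θ_c) = 0.682 / (1 + 0.0488 × 13.8) = 0.682 / 1.673 = 0.4075.

Y_obs ≈ 0.408 g VSS/g soluble BOD₅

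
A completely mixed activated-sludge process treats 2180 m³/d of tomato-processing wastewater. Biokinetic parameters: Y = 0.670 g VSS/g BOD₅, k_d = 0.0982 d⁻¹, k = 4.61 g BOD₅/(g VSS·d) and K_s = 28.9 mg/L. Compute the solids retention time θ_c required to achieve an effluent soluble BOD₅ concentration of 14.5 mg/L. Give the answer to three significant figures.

θ_c ≈ 1.07 d

From 1/θ_c = Y·k·S/(K_s + S) − k_d: Y·k·S/(K_s+S) = 0.670 × 4.61 × 14.5 / (28.9 + 14.5) = 1.032 d⁻¹.
θ_c = 1/(μ − k_d) = 1/(1.032 − 0.0982) = 1/0.9337 = 1.071 d.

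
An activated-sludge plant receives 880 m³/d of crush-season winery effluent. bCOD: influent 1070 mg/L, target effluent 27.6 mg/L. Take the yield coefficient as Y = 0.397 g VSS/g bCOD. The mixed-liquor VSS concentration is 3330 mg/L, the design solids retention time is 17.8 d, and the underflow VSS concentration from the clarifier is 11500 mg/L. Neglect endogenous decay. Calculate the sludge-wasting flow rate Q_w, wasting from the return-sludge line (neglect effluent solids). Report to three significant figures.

Biomass mass balance (decay neglected): V·X = Y·Q·(S₀ − S)·θ_c, so V = 0.397 × 880 × (1070 − 27.6) × 17.8 / 3330 = 1947 m³.
Q_w = (V·X)/(θ_c X_r) = 1947 × 3330 / (17.8 × 11500) = 31.67 m³/d.

Q_w ≈ 31.7 m³/d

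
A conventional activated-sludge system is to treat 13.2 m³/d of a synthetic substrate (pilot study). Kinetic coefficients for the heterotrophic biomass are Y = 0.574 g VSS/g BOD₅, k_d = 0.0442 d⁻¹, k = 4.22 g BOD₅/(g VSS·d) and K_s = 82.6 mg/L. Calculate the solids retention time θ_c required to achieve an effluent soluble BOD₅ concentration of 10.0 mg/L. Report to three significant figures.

θ_c ≈ 4.60 d

From 1/θ_c = Y·k·S/(K_s + S) − k_d: Y·k·S/(K_s+S) = 0.574 × 4.22 × 10.0 / (82.6 + 10.0) = 0.2616 d⁻¹.
θ_c = 1/(μ − k_d) = 1/(0.2616 − 0.0442) = 1/0.2174 = 4.600 d.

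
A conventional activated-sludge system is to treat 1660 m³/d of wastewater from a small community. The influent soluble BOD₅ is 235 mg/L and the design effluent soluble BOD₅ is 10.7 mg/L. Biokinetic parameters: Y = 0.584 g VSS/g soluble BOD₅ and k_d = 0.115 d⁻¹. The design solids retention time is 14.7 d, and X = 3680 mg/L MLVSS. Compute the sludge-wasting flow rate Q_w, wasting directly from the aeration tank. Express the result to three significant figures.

From the SRT design equation V = Y Q (S₀−S) θ_c / [X (1 + k_d θ_c)] = 0.584 × 1660 × (235 − 10.7) × 14.7 / [3680 × (1 + 0.115 × 14.7)] = 3.2×10^6 / 9901 = 322.8 m³.
With mixed-liquor wasting, θ_c = V/Q_w, so Q_w = V/θ_c = 322.8/14.7 = 21.96 m³/d.

Q_w ≈ 22.0 m³/d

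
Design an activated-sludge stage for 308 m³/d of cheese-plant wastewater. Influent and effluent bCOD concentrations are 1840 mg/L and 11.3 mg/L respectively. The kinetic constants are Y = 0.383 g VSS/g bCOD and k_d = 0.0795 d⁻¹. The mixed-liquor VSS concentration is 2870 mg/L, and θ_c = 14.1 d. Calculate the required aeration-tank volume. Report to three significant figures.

Rearranging the biomass balance for a CMAS with decay, V = Y·Q·ΔS·θ_c / [X·(1+k_d θ_c)] = 0.383 × 308 × (1840 − 11.3) × 14.1 / [2870 × (1 + 0.0795 × 14.1)] = 3.04×10^6 / 6087 = 499.7 m³.

V ≈ 500 m³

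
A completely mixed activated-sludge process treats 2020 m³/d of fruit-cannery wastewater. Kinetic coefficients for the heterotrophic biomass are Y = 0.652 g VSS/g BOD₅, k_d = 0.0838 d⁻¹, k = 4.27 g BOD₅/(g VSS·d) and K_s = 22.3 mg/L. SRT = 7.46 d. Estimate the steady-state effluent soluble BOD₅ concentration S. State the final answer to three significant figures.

S ≈ 1.89 mg/L

For a completely mixed reactor with recycle the Lawrence–McCarty relation gives S = K_s·(1 + k_d·θ_c) / [θ_c·(Y·k − k_d) − 1] = 22.3 × (1 + 0.0838 × 7.46) / [7.46 × (0.652 × 4.27 − 0.0838) − 1] = 36.24 / 19.14 = 1.893 mg/L.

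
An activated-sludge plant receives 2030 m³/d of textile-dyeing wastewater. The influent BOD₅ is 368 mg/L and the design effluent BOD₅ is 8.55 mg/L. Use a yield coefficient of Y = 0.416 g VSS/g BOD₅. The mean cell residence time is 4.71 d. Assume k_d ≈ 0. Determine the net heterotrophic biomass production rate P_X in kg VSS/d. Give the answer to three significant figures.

P_X ≈ 304 kg VSS/d

With endogenous decay neglected, the observed yield equals the true yield: Y_obs = Y = 0.416 g VSS/g BOD₅.
ΔS = 368 − 8.55 = 359.4 mg/L, so the substrate removal rate is 2030 × 359.4/1000 = 729.7 kg BOD₅/d.
So the net sludge growth is P_X = 0.4160 × 729.7 = 303.5 kg VSS/d.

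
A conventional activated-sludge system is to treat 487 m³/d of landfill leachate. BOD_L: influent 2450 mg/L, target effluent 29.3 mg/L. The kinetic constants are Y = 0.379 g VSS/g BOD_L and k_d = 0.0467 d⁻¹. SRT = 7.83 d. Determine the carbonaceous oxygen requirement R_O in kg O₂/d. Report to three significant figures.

R_O ≈ 714 kg O₂/d

The observed yield is Y_obs = Y/(1 + k_d·θ_c) = 0.379 / (1 + 0.0467 × 7.83) = 0.379 / 1.366 = 0.2775 g VSS per g BOD_L removed.
Substrate removed = Q·(S₀ − S) = 487 m³/d × (2450 − 29.3) g/m³ = 1.18×10^6 g/d = 1179 kg/d.
P_X = Y_obs·Q·(S₀ − S) = 0.2775 × 1179 = 327.2 kg VSS/d.
R_O = Q·(S₀ − S) − 1.42·P_X = 1179 − 1.42 × 327.2 = 714.3 kg O₂/d.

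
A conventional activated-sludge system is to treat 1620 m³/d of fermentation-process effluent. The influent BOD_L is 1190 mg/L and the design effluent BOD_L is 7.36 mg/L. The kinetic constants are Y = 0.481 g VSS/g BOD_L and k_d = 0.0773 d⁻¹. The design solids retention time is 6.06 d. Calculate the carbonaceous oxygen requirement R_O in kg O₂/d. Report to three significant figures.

R_O ≈ 1020 kg O₂/d

Correct the yield for decay: Y_obs = Y/(1 + k_d θ_c) = 0.481 / (1 + 0.0773 × 6.06) = 0.481 / 1.468 = 0.3276.
Q·(S₀ − S) = 1620 × (1190 − 7.36) × 10⁻³ = 1916 kg/d removed.
Net sludge production P_X = 0.3276 × 1916 = 627.6 kg VSS/d.
R_O = Q·(S₀ − S) − 1.42·P_X = 1916 − 1.42 × 627.6 = 1025 kg O₂/d.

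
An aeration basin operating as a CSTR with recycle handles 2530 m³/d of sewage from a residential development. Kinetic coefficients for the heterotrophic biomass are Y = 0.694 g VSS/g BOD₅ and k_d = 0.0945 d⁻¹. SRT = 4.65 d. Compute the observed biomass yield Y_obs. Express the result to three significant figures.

Y_obs ≈ 0.482 g VSS/g BOD₅

Correct the yield for decay: Y_obs = Y/(1 + k_d θ_c) = 0.694 / (1 + 0.0945 × 4.65) = 0.694 / 1.439 = 0.4821.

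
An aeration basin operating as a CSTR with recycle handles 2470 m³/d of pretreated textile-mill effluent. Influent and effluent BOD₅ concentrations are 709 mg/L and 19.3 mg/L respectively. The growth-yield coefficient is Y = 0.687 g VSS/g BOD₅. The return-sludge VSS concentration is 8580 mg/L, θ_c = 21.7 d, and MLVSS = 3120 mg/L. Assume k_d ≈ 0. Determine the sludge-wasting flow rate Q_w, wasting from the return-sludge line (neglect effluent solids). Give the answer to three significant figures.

Biomass mass balance (decay neglected): V·X = Y·Q·(S₀ − S)·θ_c, so V = 0.687 × 2470 × (709 − 19.3) × 21.7 / 3120 = 8140 m³.
Wasting from the return line (neglecting effluent solids): Q_w = V·X / (θ_c·X_r) = 8140 × 3120 / (21.7 × 8580) = 136.4 m³/d.

Q_w ≈ 136 m³/d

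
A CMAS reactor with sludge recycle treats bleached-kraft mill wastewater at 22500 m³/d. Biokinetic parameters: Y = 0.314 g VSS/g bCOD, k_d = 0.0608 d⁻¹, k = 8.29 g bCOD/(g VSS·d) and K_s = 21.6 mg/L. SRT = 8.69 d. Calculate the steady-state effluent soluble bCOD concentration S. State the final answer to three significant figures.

Effluent substrate depends only on kinetics and SRT: S = K_s(1 + k_d θ_c) / [θ_c(Yk − k_d) − 1] = 21.6 × (1 + 0.0608 × 8.69) / [8.69 × (0.314 × 8.29 − 0.0608) − 1] = 33.01 / 21.09 = 1.565 mg/L.

S ≈ 1.57 mg/L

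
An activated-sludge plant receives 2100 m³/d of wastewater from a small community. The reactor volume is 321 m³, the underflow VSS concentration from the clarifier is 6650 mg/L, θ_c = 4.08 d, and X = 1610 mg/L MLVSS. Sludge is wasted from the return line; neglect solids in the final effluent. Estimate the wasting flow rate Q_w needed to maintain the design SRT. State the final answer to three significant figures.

Q_w = (V·X)/(θ_c X_r) = 321.0 × 1610 / (4.08 × 6650) = 19.05 m³/d.

Q_w ≈ 19.0 m³/d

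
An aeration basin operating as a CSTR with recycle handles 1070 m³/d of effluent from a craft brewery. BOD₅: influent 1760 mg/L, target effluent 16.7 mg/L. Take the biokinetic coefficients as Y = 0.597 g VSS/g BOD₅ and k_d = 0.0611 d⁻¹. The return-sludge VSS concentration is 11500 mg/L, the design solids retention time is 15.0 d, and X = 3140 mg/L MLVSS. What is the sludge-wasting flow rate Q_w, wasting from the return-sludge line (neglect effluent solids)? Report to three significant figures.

From the SRT design equation V = Y Q (S₀−S) θ_c / [X (1 + k_d θ_c)] = 0.597 × 1070 × (1760 − 16.7) × 15.0 / [3140 × (1 + 0.0611 × 15.0)] = 1.67×10^7 / 6018 = 2776 m³.
Wasting from the return line (neglecting effluent solids): Q_w = V·X / (θ_c·X_r) = 2776 × 3140 / (15.0 × 11500) = 50.53 m³/d.

Q_w ≈ 50.5 m³/d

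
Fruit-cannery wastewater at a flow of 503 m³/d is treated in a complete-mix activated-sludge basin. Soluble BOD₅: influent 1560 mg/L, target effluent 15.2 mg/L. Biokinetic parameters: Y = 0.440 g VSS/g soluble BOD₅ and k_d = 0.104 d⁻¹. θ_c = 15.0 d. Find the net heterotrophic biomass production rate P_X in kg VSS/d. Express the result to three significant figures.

P_X ≈ 134 kg VSS/d

Correct the yield for decay: Y_obs = Y/(1 + k_d θ_c) = 0.440 / (1 + 0.104 × 15.0) = 0.440 / 2.560 = 0.1719.
Q·(S₀ − S) = 503 × (1560 − 15.2) × 10⁻³ = 777.0 kg/d removed.
P_X = Y_obs · Q(S₀ − S) = 0.1719 × 777.0 = 133.6 kg VSS/d.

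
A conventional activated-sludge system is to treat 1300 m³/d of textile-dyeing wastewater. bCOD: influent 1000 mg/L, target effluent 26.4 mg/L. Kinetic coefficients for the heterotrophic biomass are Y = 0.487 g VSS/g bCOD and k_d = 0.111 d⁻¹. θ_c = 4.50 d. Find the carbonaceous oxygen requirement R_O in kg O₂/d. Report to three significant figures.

Correct the yield for decay: Y_obs = Y/(1 + k_d θ_c) = 0.487 / (1 + 0.111 × 4.50) = 0.487 / 1.500 = 0.3248.
Mass of bCOD removed per day: Q(S₀ − S) = 1300 × 973.6 g/m³ = 1266 kg/d.
Biomass synthesised: P_X = Y_obs × 1266 = 411.1 kg VSS/d.
Carbonaceous O₂ demand = substrate oxidised − cell-mass equivalent = 1266 − 1.42 × 411.1 = 682.0 kg O₂/d.

R_O ≈ 682 kg O₂/d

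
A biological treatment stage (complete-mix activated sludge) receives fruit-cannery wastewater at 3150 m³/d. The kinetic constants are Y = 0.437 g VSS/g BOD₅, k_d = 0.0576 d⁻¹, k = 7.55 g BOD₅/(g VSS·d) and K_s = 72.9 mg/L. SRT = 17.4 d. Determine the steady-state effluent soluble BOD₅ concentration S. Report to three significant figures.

For a completely mixed reactor with recycle the Lawrence–McCarty relation gives S = K_s·(1 + k_d·θ_c) / [θ_c·(Y·k − k_d) − 1] = 72.9 × (1 + 0.0576 × 17.4) / [17.4 × (0.437 × 7.55 − 0.0576) − 1] = 146.0 / 55.41 = 2.634 mg/L.

S ≈ 2.63 mg/L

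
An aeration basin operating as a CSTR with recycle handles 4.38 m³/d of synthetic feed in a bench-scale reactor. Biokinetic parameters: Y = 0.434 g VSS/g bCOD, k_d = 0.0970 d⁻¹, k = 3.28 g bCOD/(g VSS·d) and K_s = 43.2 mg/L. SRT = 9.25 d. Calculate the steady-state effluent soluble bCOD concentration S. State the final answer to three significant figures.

Effluent substrate depends only on kinetics and SRT: S = K_s(1 + k_d θ_c) / [θ_c(Yk − k_d) − 1] = 43.2 × (1 + 0.0970 × 9.25) / [9.25 × (0.434 × 3.28 − 0.0970) − 1] = 81.96 / 11.27 = 7.272 mg/L.

S ≈ 7.27 mg/L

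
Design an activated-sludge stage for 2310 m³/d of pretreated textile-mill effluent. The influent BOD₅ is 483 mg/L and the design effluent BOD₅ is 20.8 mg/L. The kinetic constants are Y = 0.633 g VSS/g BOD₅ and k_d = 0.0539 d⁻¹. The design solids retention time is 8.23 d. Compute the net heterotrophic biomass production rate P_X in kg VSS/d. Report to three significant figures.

Correct the yield for decay: Y_obs = Y/(1 + k_d θ_c) = 0.633 / (1 + 0.0539 × 8.23) = 0.633 / 1.444 = 0.4385.
Mass of BOD₅ removed per day: Q(S₀ − S) = 2310 × 462.2 g/m³ = 1068 kg/d.
P_X = Y_obs · Q(S₀ − S) = 0.4385 × 1068 = 468.2 kg VSS/d.

P_X ≈ 468 kg VSS/d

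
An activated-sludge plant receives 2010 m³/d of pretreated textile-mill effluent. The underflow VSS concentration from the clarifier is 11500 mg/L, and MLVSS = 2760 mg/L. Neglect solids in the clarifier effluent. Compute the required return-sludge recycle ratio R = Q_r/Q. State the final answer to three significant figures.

Mass balance around the secondary clarifier (neglecting effluent solids): R = X / (X_r − X) = 2760 / (11500 − 2760) = 0.3158.

R ≈ 0.316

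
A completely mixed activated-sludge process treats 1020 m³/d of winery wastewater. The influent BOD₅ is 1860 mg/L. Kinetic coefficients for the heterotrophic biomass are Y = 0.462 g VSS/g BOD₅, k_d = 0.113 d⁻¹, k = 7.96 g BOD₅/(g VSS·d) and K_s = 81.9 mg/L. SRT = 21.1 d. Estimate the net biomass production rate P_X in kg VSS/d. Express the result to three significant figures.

P_X ≈ 258 kg VSS/d

For a completely mixed reactor with recycle the Lawrence–McCarty relation gives S = K_s·(1 + k_d·θ_c) / [θ_c·(Y·k − k_d) − 1] = 81.9 × (1 + 0.113 × 21.1) / [21.1 × (0.462 × 7.96 − 0.113) − 1] = 277.2 / 74.21 = 3.735 mg/L.
Correct the yield for decay: Y_obs = Y/(1 + k_d θ_c) = 0.462 / (1 + 0.113 × 21.1) = 0.462 / 3.384 = 0.1365.
ΔS = 1860 − 3.73 = 1856 mg/L, so the substrate removal rate is 1020 × 1856/1000 = 1893 kg BOD₅/d.
Net biomass production P_X = Y_obs × Q·(S₀ − S) = 0.1365 × 1893 = 258.5 kg VSS/d.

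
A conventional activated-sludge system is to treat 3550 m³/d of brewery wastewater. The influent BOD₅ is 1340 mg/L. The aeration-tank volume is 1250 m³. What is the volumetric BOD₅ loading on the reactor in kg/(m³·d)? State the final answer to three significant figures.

L_v = Q S₀ / V = 3550 × 1340 × 10⁻³ / 1250 = 3.806 kg/(m³·d).

L_v ≈ 3.81 kg BOD₅/(m³·d)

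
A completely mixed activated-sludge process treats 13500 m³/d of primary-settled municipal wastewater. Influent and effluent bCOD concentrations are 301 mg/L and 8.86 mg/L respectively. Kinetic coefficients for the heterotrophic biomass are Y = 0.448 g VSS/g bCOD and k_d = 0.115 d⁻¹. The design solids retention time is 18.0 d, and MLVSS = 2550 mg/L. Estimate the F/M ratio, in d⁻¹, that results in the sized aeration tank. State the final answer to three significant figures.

Rearranging the biomass balance for a CMAS with decay, V = Y·Q·ΔS·θ_c / [X·(1+k_d θ_c)] = 0.448 × 13500 × (301 − 8.86) × 18.0 / [2550 × (1 + 0.115 × 18.0)] = 3.18×10^7 / 7829 = 4063 m³.
F/M = applied load / biomass = Q·S₀/(V·X) = 13500 × 301 / (4063 × 2550) = 0.3923 d⁻¹.

F/M ≈ 0.392 d⁻¹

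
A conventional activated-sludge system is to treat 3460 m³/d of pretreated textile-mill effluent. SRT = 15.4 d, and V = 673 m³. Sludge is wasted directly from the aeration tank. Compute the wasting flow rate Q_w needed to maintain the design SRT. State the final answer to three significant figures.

With mixed-liquor wasting, θ_c = V/Q_w, so Q_w = V/θ_c = 673.0/15.4 = 43.70 m³/d.

Q_w ≈ 43.7 m³/d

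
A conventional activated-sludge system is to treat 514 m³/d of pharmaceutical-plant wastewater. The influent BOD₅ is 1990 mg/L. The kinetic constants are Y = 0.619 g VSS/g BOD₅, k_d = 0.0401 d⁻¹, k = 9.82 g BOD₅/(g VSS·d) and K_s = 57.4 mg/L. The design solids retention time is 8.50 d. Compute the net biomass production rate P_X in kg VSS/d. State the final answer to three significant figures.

From the Monod/SRT balance for a CMAS, S = K_s·(1+k_d θ_c)/[θ_c·(Y k − k_d) − 1] = 57.4 × (1 + 0.0401 × 8.50) / [8.50 × (0.619 × 9.82 − 0.0401) − 1] = 76.96 / 50.33 = 1.529 mg/L.
Y_obs = Y / (1 + k_d θ_c) = 0.619 / (1 + 0.0401 × 8.50) = 0.619 / 1.341 = 0.4616.
Substrate removed = Q·(S₀ − S) = 514 m³/d × (1990 − 1.53) g/m³ = 1.02×10^6 g/d = 1022 kg/d.
Net biomass production P_X = Y_obs × Q·(S₀ − S) = 0.4616 × 1022 = 471.8 kg VSS/d.

P_X ≈ 472 kg VSS/d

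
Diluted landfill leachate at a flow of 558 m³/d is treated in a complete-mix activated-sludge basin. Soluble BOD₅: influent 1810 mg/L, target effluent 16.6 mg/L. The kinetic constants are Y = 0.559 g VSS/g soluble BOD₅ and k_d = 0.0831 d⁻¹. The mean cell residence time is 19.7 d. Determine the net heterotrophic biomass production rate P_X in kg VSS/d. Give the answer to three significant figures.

P_X ≈ 212 kg VSS/d

Correct the yield for decay: Y_obs = Y/(1 + k_d θ_c) = 0.559 / (1 + 0.0831 × 19.7) = 0.559 / 2.637 = 0.2120.
Substrate removed = Q·(S₀ − S) = 558 m³/d × (1810 − 16.6) g/m³ = 1×10^6 g/d = 1001 kg/d.
P_X = Y_obs · Q(S₀ − S) = 0.2120 × 1001 = 212.1 kg VSS/d.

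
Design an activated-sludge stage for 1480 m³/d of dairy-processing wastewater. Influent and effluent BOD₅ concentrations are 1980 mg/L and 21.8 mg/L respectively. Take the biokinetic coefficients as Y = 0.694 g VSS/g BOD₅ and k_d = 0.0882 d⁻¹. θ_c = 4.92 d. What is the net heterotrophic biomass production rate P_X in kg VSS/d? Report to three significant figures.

Correct the yield for decay: Y_obs = Y/(1 + k_d θ_c) = 0.694 / (1 + 0.0882 × 4.92) = 0.694 / 1.434 = 0.4840.
ΔS = 1980 − 21.8 = 1958 mg/L, so the substrate removal rate is 1480 × 1958/1000 = 2898 kg BOD₅/d.
Net biomass production P_X = Y_obs × Q·(S₀ − S) = 0.4840 × 2898 = 1403 kg VSS/d.

P_X ≈ 1400 kg VSS/d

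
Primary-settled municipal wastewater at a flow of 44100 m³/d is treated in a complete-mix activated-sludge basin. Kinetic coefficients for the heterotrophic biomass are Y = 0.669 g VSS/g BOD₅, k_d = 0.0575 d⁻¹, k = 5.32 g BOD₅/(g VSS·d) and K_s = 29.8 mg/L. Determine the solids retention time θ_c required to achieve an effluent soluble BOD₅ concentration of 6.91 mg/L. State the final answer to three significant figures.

θ_c ≈ 1.63 d

From 1/θ_c = Y·k·S/(K_s + S) − k_d: Y·k·S/(K_s+S) = 0.669 × 5.32 × 6.91 / (29.8 + 6.91) = 0.6699 d⁻¹.
Then 1/θ_c = μ − k_d = 0.6699 − 0.0575 = 0.6124 d⁻¹, giving θ_c = 1.633 d.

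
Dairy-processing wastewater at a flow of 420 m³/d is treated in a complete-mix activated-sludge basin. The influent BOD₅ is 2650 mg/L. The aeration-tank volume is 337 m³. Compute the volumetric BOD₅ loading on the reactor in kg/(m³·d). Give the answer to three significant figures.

L_v ≈ 3.30 kg BOD₅/(m³·d)

Applied BOD₅ load per unit volume = Q·S₀/V = (420 × 2650/1000)/337.0 = 3.303 kg BOD₅·m⁻³·d⁻¹.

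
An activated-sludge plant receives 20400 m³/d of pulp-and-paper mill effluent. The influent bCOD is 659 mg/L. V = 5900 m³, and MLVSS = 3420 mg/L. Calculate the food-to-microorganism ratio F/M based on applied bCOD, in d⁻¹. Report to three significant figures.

Food-to-microorganism ratio F/M = Q S₀ / (V X) = 20400 × 659 / (5900 × 3420) = 0.6663 d⁻¹.

F/M ≈ 0.666 d⁻¹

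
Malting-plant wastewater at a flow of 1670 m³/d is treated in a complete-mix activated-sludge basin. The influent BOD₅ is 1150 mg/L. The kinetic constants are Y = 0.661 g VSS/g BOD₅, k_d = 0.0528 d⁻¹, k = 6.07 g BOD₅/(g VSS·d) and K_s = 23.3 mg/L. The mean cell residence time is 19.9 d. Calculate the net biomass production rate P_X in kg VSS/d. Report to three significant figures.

P_X ≈ 619 kg VSS/d

From the Monod/SRT balance for a CMAS, S = K_s·(1+k_d θ_c)/[θ_c·(Y k − k_d) − 1] = 23.3 × (1 + 0.0528 × 19.9) / [19.9 × (0.661 × 6.07 − 0.0528) − 1] = 47.78 / 77.79 = 0.6142 mg/L.
The observed yield is Y_obs = Y/(1 + k_d·θ_c) = 0.661 / (1 + 0.0528 × 19.9) = 0.661 / 2.051 = 0.3223 g VSS per g BOD₅ removed.
Q·(S₀ − S) = 1670 × (1150 − 0.614) × 10⁻³ = 1919 kg/d removed.
P_X = Y_obs · Q(S₀ − S) = 0.3223 × 1919 = 618.7 kg VSS/d.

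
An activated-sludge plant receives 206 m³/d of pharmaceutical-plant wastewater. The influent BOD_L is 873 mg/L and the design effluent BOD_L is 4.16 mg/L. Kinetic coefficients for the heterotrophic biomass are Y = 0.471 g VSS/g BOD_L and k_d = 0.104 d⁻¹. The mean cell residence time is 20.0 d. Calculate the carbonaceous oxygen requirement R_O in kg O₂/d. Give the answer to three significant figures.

R_O ≈ 140 kg O₂/d

Correct the yield for decay: Y_obs = Y/(1 + k_d θ_c) = 0.471 / (1 + 0.104 × 20.0) = 0.471 / 3.080 = 0.1529.
Q·(S₀ − S) = 206 × (873 − 4.16) × 10⁻³ = 179.0 kg/d removed.
Biomass synthesised: P_X = Y_obs × 179.0 = 27.37 kg VSS/d.
R_O = Q·(S₀ − S) − 1.42·P_X = 179.0 − 1.42 × 27.37 = 140.1 kg O₂/d.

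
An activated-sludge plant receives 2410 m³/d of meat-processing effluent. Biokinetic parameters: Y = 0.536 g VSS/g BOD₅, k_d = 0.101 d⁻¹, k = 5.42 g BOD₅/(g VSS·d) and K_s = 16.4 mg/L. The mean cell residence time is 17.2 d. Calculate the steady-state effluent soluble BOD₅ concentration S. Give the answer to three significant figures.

S ≈ 0.950 mg/L

From the Monod/SRT balance for a CMAS, S = K_s·(1+k_d θ_c)/[θ_c·(Y k − k_d) − 1] = 16.4 × (1 + 0.101 × 17.2) / [17.2 × (0.536 × 5.42 − 0.101) − 1] = 44.89 / 47.23 = 0.9504 mg/L.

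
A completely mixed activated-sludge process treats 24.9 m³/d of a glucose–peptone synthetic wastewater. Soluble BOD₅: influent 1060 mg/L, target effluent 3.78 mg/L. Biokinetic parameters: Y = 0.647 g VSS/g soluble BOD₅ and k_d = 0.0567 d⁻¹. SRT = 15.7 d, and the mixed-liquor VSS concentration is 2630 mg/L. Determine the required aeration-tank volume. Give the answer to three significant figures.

V ≈ 53.7 m³

From the SRT design equation V = Y Q (S₀−S) θ_c / [X (1 + k_d θ_c)] = 0.647 × 24.9 × (1060 − 3.78) × 15.7 / [2630 × (1 + 0.0567 × 15.7)] = 2.67×10^5 / 4971 = 53.74 m³.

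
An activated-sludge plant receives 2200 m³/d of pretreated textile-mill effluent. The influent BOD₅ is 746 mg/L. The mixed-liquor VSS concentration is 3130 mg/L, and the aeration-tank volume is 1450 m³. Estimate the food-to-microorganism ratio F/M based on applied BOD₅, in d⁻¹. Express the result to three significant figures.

F/M = applied load / biomass = Q·S₀/(V·X) = 2200 × 746 / (1450 × 3130) = 0.3616 d⁻¹.

F/M ≈ 0.362 d⁻¹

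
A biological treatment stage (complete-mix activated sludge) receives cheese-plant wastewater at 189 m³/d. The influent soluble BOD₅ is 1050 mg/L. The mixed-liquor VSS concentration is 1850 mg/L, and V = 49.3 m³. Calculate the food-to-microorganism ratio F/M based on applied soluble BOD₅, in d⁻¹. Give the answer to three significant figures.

F/M ≈ 2.18 d⁻¹

F/M = applied load / biomass = Q·S₀/(V·X) = 189 × 1050 / (49.30 × 1850) = 2.176 d⁻¹.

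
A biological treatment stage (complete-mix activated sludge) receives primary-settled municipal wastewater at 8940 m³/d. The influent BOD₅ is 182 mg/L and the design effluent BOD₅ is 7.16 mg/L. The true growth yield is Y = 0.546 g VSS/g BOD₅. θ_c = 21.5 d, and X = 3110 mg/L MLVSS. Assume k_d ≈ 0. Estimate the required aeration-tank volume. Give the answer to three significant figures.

With k_d = 0 the design equation reduces to V = Y Q (S₀−S) θ_c / X = 0.546 × 8940 × (182 − 7.16) × 21.5 / 3110 = 5900 m³.

V ≈ 5900 m³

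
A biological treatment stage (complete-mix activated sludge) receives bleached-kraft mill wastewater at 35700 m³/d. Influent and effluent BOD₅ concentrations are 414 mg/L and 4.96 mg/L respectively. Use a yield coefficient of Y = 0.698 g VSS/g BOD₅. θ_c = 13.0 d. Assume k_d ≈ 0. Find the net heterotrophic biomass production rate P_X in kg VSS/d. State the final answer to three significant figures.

With endogenous decay neglected, the observed yield equals the true yield: Y_obs = Y = 0.698 g VSS/g BOD₅.
Q·(S₀ − S) = 35700 × (414 − 4.96) × 10⁻³ = 14603 kg/d removed.
Biomass produced: P_X = Y_obs·Q·ΔS = 0.6980 × 14603 ≈ 10193 kg VSS/d.

P_X ≈ 10200 kg VSS/d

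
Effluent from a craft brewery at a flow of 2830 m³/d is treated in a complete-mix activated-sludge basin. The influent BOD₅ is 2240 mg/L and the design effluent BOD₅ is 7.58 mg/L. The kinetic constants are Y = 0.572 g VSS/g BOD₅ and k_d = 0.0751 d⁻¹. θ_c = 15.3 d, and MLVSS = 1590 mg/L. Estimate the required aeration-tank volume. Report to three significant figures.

From the SRT design equation V = Y Q (S₀−S) θ_c / [X (1 + k_d θ_c)] = 0.572 × 2830 × (2240 − 7.58) × 15.3 / [1590 × (1 + 0.0751 × 15.3)] = 5.53×10^7 / 3417 = 16181 m³.

V ≈ 16200 m³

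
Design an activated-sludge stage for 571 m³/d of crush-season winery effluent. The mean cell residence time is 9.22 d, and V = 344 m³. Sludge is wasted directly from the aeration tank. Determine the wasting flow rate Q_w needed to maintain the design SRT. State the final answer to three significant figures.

Q_w ≈ 37.3 m³/d

With mixed-liquor wasting, θ_c = V/Q_w, so Q_w = V/θ_c = 344.0/9.22 = 37.31 m³/d.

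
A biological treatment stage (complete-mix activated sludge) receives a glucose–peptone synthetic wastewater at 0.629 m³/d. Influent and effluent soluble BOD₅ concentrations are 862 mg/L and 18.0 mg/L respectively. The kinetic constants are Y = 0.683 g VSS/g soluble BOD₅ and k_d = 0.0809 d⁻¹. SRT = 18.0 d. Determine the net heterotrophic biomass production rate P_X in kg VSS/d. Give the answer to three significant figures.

P_X ≈ 0.148 kg VSS/d

The observed yield is Y_obs = Y/(1 + k_d·θ_c) = 0.683 / (1 + 0.0809 × 18.0) = 0.683 / 2.456 = 0.2781 g VSS per g soluble BOD₅ removed.
Mass of soluble BOD₅ removed per day: Q(S₀ − S) = 0.629 × 844.0 g/m³ = 0.5309 kg/d.
Biomass produced: P_X = Y_obs·Q·ΔS = 0.2781 × 0.5309 ≈ 0.1476 kg VSS/d.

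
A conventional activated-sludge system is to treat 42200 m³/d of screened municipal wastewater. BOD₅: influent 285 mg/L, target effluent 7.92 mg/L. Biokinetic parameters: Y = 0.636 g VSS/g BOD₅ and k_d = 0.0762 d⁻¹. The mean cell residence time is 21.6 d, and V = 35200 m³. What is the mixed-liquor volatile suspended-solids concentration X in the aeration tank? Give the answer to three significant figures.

X ≈ 1720 mg/L

From V·X·(1 + k_d·θ_c) = Y·Q·(S₀ − S)·θ_c: X = 0.636 × 42200 × (285 − 7.92) × 21.6 / [35200 × (1 + 0.0762 × 21.6)] = 1725 mg/L.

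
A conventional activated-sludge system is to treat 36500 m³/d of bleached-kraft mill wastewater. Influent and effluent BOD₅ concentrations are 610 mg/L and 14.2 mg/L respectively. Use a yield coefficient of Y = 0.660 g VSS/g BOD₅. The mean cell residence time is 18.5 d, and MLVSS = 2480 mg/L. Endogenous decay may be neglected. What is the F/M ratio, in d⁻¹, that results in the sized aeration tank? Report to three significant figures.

F/M ≈ 0.0839 d⁻¹

With k_d = 0 the design equation reduces to V = Y Q (S₀−S) θ_c / X = 0.660 × 36500 × (610 − 14.2) × 18.5 / 2480 = 107067 m³.
Food-to-microorganism ratio F/M = Q S₀ / (V X) = 36500 × 610 / (107067 × 2480) = 0.08385 d⁻¹.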